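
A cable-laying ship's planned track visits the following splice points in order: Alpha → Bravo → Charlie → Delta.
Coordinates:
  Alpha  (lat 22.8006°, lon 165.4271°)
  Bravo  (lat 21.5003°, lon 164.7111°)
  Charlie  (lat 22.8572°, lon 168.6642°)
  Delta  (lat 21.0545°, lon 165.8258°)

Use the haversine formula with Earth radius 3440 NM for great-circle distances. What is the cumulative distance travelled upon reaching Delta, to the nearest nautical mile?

514 NM

Leg distances:
Alpha→Bravo: 87.6 NM  (cumulative 87.6 NM)
Bravo→Charlie: 234.4 NM  (cumulative 322.0 NM)
Charlie→Delta: 191.6 NM  (cumulative 513.6 NM)
Cumulative distance at Delta ≈ 514 NM.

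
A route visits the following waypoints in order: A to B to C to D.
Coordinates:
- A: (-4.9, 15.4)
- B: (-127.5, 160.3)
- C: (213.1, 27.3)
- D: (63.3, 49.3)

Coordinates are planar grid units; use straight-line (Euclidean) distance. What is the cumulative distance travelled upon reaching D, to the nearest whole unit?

Leg distances:
A→B: 189.8  (cumulative 189.8)
B→C: 365.6  (cumulative 555.5)
C→D: 151.4  (cumulative 706.9)
Cumulative distance at D ≈ 707.

707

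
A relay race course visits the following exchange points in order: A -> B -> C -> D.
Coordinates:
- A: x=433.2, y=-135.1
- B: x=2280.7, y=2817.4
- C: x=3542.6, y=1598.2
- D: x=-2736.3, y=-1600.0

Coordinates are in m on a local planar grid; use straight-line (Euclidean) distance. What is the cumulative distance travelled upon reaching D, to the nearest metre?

Leg distances:
A→B: 3482.9 m  (cumulative 3482.9 m)
B→C: 1754.7 m  (cumulative 5237.6 m)
C→D: 7046.5 m  (cumulative 12284.0 m)
Cumulative distance at D ≈ 12284 m.

12284 m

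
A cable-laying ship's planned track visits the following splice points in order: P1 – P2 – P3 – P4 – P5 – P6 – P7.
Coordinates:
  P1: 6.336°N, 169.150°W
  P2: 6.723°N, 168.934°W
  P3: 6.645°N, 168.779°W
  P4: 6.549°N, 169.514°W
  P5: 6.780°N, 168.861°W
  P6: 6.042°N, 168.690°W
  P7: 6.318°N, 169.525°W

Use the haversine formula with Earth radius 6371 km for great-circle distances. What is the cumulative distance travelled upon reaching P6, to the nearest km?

Leg distances:
P1→P2: 49.2 km  (cumulative 49.2 km)
P2→P3: 19.2 km  (cumulative 68.4 km)
P3→P4: 81.9 km  (cumulative 150.3 km)
P4→P5: 76.6 km  (cumulative 226.8 km)
P5→P6: 84.2 km  (cumulative 311.0 km)
Cumulative distance at P6 ≈ 311 km.

311 km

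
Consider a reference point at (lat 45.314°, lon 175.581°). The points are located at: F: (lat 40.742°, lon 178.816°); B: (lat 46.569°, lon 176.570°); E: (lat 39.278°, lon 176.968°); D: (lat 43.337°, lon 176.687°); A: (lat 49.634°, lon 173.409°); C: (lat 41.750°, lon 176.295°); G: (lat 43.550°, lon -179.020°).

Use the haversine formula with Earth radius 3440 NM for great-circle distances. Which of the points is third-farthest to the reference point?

Distances from the reference point ((lat 45.314°, lon 175.581°)):
E: 367.6 NM
F: 309.0 NM
A: 273.9 NM
G: 254.5 NM
C: 216.2 NM
D: 127.8 NM
B: 85.9 NM
The third-farthest is A at 273.9 NM.

A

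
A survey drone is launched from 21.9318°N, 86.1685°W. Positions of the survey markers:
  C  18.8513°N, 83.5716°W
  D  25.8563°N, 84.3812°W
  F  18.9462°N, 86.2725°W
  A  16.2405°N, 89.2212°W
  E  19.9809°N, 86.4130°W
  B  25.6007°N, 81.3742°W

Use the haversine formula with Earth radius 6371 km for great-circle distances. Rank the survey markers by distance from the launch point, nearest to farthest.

Computing each great-circle distance from 21.9318°N, 86.1685°W:
E 19.9809°N, 86.4130°W: 218.4 km
F 18.9462°N, 86.2725°W: 332.2 km
C 18.8513°N, 83.5716°W: 436.5 km
D 25.8563°N, 84.3812°W: 472.7 km
B 25.6007°N, 81.3742°W: 635.9 km
A 16.2405°N, 89.2212°W: 709.4 km

E, F, C, D, B, A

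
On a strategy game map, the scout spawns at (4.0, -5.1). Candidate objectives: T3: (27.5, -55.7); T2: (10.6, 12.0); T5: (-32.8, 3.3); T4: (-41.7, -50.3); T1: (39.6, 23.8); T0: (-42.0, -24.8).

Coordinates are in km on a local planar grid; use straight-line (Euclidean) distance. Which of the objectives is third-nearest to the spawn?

Distances from the spawn ((4.0, -5.1)):
T2: 18.3 km
T5: 37.7 km
T1: 45.9 km
T0: 50.0 km
T3: 55.8 km
T4: 64.3 km
The third-nearest is T1 at 45.9 km.

T1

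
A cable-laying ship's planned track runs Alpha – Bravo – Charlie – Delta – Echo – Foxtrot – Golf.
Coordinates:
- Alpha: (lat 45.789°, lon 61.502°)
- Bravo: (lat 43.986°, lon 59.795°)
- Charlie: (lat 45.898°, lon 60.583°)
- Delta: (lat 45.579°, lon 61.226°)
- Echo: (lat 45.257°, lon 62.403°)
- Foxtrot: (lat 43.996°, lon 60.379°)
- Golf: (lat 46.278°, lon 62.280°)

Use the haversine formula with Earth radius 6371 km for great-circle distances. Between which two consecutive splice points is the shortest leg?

Leg distances:
Alpha→Bravo: 241.4 km
Bravo→Charlie: 221.5 km
Charlie→Delta: 61.2 km
Delta→Echo: 98.6 km
Echo→Foxtrot: 212.9 km
Foxtrot→Golf: 294.3 km
The shortest leg is Charlie–Delta at 61.2 km.

Charlie–Delta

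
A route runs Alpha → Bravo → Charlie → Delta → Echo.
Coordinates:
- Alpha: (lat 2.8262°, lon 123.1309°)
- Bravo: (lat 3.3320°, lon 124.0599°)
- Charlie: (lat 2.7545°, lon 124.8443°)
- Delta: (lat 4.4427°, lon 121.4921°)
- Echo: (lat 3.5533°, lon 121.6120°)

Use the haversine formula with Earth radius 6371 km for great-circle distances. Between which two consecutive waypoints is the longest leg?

Charlie–Delta

Leg distances:
Alpha→Bravo: 117.5 km
Bravo→Charlie: 108.2 km
Charlie→Delta: 416.7 km
Delta→Echo: 99.8 km
The longest leg is Charlie–Delta at 416.7 km.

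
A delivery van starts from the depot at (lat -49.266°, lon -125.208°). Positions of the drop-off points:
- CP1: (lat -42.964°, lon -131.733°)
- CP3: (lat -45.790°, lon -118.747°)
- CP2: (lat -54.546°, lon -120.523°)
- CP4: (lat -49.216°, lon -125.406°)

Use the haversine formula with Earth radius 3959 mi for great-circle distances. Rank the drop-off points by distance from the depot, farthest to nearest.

Computing each great-circle distance from (lat -49.266°, lon -125.208°):
CP1 (lat -42.964°, lon -131.733°): 535.6 mi
CP2 (lat -54.546°, lon -120.523°): 415.7 mi
CP3 (lat -45.790°, lon -118.747°): 385.2 mi
CP4 (lat -49.216°, lon -125.406°): 9.6 mi

CP1, CP2, CP3, CP4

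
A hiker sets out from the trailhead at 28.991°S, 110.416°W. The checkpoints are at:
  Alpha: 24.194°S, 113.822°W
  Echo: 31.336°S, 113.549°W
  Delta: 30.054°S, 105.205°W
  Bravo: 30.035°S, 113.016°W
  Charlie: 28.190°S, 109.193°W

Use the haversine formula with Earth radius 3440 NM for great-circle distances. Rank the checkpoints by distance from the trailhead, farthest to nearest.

Computing each great-circle distance from 28.991°S, 110.416°W:
Alpha 24.194°S, 113.822°W: 341.1 NM
Delta 30.054°S, 105.205°W: 279.6 NM
Echo 31.336°S, 113.549°W: 215.1 NM
Bravo 30.035°S, 113.016°W: 149.6 NM
Charlie 28.190°S, 109.193°W: 80.4 NM

Alpha, Delta, Echo, Bravo, Charlie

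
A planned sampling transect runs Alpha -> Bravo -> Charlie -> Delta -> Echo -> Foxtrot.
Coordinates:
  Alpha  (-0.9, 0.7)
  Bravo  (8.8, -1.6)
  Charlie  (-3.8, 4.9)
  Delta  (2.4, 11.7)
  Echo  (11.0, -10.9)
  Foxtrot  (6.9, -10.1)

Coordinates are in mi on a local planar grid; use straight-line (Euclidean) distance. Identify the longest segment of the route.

Leg distances:
Alpha→Bravo: 10.0 mi
Bravo→Charlie: 14.2 mi
Charlie→Delta: 9.2 mi
Delta→Echo: 24.2 mi
Echo→Foxtrot: 4.2 mi
The longest leg is Delta–Echo at 24.2 mi.

Delta–Echo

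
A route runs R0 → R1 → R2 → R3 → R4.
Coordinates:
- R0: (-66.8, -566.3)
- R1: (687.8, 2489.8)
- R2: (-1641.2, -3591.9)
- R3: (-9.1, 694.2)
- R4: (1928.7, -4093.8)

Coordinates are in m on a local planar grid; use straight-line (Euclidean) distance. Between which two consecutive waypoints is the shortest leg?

Leg distances:
R0→R1: 3147.9 m
R1→R2: 6512.4 m
R2→R3: 4586.3 m
R3→R4: 5165.3 m
The shortest leg is R0–R1 at 3147.9 m.

R0–R1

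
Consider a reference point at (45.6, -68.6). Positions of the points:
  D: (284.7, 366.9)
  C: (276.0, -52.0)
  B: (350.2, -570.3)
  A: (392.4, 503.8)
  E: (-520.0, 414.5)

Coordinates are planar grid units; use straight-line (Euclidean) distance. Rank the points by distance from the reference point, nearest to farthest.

C, D, B, A, E

Computing each straight-line distance from (45.6, -68.6):
C (276.0, -52.0): 231.0
D (284.7, 366.9): 496.8
B (350.2, -570.3): 586.9
A (392.4, 503.8): 669.3
E (-520.0, 414.5): 743.8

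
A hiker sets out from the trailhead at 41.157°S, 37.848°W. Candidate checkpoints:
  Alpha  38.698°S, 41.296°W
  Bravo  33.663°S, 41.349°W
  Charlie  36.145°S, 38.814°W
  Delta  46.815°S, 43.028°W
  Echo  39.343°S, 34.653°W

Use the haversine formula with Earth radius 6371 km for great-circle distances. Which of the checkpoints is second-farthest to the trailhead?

Distances from the trailhead (41.157°S, 37.848°W):
Bravo: 888.6 km
Delta: 753.0 km
Charlie: 563.6 km
Alpha: 401.4 km
Echo: 337.9 km
The second-farthest is Delta at 753.0 km.

Delta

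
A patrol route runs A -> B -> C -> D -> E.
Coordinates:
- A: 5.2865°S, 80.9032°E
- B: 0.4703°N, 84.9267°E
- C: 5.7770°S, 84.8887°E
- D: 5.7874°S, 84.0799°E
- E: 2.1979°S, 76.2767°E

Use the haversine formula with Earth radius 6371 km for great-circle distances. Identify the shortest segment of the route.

Leg distances:
A→B: 780.6 km
B→C: 694.7 km
C→D: 89.5 km
D→E: 953.0 km
The shortest leg is C–D at 89.5 km.

C–D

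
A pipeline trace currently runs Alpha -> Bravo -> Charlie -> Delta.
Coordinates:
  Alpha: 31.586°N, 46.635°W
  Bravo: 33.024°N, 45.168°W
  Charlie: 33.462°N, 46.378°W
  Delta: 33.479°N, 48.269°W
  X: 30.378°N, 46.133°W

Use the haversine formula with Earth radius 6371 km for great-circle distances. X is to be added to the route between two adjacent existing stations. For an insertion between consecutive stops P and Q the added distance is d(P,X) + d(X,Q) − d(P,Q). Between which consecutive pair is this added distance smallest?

Added distance for inserting X between each consecutive pair:
Alpha–Bravo: 239.5 km
Bravo–Charlie: 529.1 km
Charlie–Delta: 567.7 km
Smallest added distance is 239.5 km, inserting between Alpha and Bravo.

between Alpha and Bravo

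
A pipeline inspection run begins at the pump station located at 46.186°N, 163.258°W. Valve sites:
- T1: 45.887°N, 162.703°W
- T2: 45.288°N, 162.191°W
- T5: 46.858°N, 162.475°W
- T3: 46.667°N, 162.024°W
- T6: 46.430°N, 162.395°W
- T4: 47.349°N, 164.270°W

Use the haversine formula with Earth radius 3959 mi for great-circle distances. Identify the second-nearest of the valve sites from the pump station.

T6

Distances from the pump station (46.186°N, 163.258°W):
T1: 33.7 mi
T6: 44.5 mi
T5: 59.5 mi
T3: 67.5 mi
T2: 80.6 mi
T4: 93.5 mi
The second-nearest is T6 at 44.5 mi.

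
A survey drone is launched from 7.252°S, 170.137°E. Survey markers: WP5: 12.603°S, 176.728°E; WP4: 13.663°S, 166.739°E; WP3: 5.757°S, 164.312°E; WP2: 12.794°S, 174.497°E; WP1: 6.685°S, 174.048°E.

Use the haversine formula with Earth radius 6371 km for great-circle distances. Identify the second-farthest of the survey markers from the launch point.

Distances from the launch point (7.252°S, 170.137°E):
WP5: 935.3 km
WP4: 803.8 km
WP2: 779.4 km
WP3: 664.6 km
WP1: 436.2 km
The second-farthest is WP4 at 803.8 km.

WP4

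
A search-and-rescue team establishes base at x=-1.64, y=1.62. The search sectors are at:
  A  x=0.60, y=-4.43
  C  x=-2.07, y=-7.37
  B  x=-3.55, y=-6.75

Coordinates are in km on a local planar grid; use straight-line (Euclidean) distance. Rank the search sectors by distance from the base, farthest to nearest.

C, B, A

Computing each straight-line distance from x=-1.64, y=1.62:
C x=-2.07, y=-7.37: 9.0 km
B x=-3.55, y=-6.75: 8.6 km
A x=0.60, y=-4.43: 6.5 km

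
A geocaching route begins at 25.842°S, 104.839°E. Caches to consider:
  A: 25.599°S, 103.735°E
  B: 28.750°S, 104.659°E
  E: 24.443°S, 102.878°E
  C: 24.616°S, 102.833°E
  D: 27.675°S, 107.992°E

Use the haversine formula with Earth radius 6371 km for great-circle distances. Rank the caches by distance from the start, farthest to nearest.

D, B, E, C, A

Computing each great-circle distance from 25.842°S, 104.839°E:
D 27.675°S, 107.992°E: 373.5 km
B 28.750°S, 104.659°E: 323.8 km
E 24.443°S, 102.878°E: 251.3 km
C 24.616°S, 102.833°E: 243.5 km
A 25.599°S, 103.735°E: 113.8 km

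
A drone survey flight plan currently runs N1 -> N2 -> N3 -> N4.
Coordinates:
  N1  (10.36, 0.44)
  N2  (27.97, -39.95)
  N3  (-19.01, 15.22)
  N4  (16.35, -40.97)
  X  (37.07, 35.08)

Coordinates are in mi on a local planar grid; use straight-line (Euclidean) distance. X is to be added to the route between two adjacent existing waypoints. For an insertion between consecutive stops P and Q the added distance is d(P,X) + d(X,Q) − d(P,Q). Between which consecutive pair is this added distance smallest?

Added distance for inserting X between each consecutive pair:
N1–N2: 75.3 mi
N2–N3: 62.6 mi
N3–N4: 71.9 mi
Smallest added distance is 62.6 mi, inserting between N2 and N3.

between N2 and N3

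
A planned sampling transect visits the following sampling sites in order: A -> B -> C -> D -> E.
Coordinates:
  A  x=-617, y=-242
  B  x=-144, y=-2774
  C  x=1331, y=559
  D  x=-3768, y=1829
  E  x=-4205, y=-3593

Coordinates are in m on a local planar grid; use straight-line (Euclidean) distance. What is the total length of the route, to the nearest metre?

Leg distances:
A→B: 2575.8 m  (cumulative 2575.8 m)
B→C: 3644.8 m  (cumulative 6220.6 m)
C→D: 5254.8 m  (cumulative 11475.4 m)
D→E: 5439.6 m  (cumulative 16915.0 m)
Total route length ≈ 16915 m.

16915 m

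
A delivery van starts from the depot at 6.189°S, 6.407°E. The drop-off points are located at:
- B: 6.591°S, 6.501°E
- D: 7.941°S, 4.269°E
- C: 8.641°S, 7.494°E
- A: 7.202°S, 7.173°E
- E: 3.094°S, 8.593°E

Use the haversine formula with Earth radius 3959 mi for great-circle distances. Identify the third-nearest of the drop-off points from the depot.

Distances from the depot (6.189°S, 6.407°E):
B: 28.5 mi
A: 87.5 mi
C: 185.1 mi
D: 190.1 mi
E: 261.5 mi
The third-nearest is C at 185.1 mi.

C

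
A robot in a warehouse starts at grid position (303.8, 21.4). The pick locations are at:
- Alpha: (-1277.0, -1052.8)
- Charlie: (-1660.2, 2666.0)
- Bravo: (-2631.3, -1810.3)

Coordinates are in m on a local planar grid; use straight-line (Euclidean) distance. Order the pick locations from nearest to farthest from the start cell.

Distance from the start cell at (303.8, 21.4) to each:
Alpha (-1277.0, -1052.8): 1911.2 m
Charlie (-1660.2, 2666.0): 3294.1 m
Bravo (-2631.3, -1810.3): 3459.8 m

Alpha, Charlie, Bravo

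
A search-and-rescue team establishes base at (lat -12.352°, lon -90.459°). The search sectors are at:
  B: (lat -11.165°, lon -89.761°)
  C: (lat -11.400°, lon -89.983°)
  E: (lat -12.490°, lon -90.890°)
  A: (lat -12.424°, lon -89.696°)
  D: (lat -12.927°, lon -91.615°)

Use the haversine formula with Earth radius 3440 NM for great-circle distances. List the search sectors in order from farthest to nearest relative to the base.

Distances from the base:
B (lat -11.165°, lon -89.761°): 82.2 NM
D (lat -12.927°, lon -91.615°): 76.0 NM
C (lat -11.400°, lon -89.983°): 63.6 NM
A (lat -12.424°, lon -89.696°): 45.0 NM
E (lat -12.490°, lon -90.890°): 26.6 NM

B, D, C, A, E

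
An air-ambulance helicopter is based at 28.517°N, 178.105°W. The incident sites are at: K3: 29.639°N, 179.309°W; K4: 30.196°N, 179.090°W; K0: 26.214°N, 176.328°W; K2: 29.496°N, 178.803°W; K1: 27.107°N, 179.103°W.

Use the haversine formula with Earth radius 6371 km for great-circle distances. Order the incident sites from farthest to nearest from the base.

K0, K4, K1, K3, K2

Distance from the base at 28.517°N, 178.105°W to each:
K0 26.214°N, 176.328°W: 310.4 km
K4 30.196°N, 179.090°W: 209.7 km
K1 27.107°N, 179.103°W: 185.0 km
K3 29.639°N, 179.309°W: 171.0 km
K2 29.496°N, 178.803°W: 128.3 km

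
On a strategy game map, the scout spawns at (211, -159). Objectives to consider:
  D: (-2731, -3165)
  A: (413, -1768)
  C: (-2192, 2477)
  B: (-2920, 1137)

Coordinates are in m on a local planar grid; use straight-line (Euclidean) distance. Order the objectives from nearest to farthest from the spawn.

A, B, C, D

Distances from the spawn:
A (413, -1768): 1621.6 m
B (-2920, 1137): 3388.6 m
C (-2192, 2477): 3566.9 m
D (-2731, -3165): 4206.1 m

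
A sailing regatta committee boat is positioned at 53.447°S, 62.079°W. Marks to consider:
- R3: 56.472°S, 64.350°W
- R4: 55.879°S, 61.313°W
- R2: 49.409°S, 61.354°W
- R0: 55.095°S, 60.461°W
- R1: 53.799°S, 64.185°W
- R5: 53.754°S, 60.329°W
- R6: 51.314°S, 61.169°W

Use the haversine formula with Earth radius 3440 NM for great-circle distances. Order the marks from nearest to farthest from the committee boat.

R5, R1, R0, R6, R4, R3, R2

Distance from the committee boat at 53.447°S, 62.079°W to each:
R5 53.754°S, 60.329°W: 65.0 NM
R1 53.799°S, 64.185°W: 77.9 NM
R0 55.095°S, 60.461°W: 114.0 NM
R6 51.314°S, 61.169°W: 132.3 NM
R4 55.879°S, 61.313°W: 148.4 NM
R3 56.472°S, 64.350°W: 197.7 NM
R2 49.409°S, 61.354°W: 243.9 NM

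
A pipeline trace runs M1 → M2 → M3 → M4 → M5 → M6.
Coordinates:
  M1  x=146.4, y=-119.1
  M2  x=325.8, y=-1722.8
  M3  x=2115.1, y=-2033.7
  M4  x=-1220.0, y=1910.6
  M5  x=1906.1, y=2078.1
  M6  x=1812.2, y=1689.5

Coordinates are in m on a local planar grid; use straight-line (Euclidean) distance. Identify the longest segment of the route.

Leg distances:
M1→M2: 1613.7 m
M2→M3: 1816.1 m
M3→M4: 5165.3 m
M4→M5: 3130.6 m
M5→M6: 399.8 m
The longest leg is M3–M4 at 5165.3 m.

M3–M4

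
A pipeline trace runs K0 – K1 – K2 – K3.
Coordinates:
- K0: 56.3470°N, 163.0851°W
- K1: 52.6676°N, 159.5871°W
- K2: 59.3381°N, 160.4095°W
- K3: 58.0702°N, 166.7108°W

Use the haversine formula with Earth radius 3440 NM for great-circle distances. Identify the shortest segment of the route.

K2–K3

Leg distances:
K0→K1: 252.3 NM
K1→K2: 401.4 NM
K2→K3: 210.7 NM
The shortest leg is K2–K3 at 210.7 NM.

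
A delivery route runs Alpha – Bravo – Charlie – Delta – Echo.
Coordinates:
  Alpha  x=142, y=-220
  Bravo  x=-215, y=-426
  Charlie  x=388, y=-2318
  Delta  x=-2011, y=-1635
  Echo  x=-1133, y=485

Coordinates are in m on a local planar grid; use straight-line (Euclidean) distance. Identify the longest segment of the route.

Leg distances:
Alpha→Bravo: 412.2 m
Bravo→Charlie: 1985.8 m
Charlie→Delta: 2494.3 m
Delta→Echo: 2294.6 m
The longest leg is Charlie–Delta at 2494.3 m.

Charlie–Delta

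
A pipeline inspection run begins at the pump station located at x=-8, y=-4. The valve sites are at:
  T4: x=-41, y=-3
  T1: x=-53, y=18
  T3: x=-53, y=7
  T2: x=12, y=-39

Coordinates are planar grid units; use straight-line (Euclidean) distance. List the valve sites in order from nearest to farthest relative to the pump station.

Distances from the pump station:
T4 x=-41, y=-3: 33.0
T2 x=12, y=-39: 40.3
T3 x=-53, y=7: 46.3
T1 x=-53, y=18: 50.1

T4, T2, T3, T1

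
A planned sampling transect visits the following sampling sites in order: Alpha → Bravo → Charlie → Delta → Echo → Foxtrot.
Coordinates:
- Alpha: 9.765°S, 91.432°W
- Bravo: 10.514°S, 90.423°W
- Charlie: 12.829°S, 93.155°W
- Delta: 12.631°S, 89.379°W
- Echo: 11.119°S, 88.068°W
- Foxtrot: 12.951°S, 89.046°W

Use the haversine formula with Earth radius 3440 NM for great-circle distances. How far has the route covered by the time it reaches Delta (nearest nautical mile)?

509 NM

Leg distances:
Alpha→Bravo: 74.7 NM  (cumulative 74.7 NM)
Bravo→Charlie: 212.4 NM  (cumulative 287.1 NM)
Charlie→Delta: 221.5 NM  (cumulative 508.6 NM)
Cumulative distance at Delta ≈ 509 NM.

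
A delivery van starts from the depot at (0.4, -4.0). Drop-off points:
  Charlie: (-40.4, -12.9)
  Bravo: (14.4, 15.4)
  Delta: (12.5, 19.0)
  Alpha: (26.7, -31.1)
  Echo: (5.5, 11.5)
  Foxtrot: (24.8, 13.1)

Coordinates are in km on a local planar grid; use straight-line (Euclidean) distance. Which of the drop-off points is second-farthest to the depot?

Distance to each, sorted:
Charlie: 41.8 km
Alpha: 37.8 km
Foxtrot: 29.8 km
Delta: 26.0 km
Bravo: 23.9 km
Echo: 16.3 km
The second-farthest is Alpha at 37.8 km.

Alpha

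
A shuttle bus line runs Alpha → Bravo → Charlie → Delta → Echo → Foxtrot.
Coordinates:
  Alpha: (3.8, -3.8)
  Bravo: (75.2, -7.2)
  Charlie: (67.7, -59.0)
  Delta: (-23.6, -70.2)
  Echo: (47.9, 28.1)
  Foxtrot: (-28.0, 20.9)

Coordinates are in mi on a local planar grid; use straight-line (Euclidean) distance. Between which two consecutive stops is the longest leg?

Delta–Echo

Leg distances:
Alpha→Bravo: 71.5 mi
Bravo→Charlie: 52.3 mi
Charlie→Delta: 92.0 mi
Delta→Echo: 121.6 mi
Echo→Foxtrot: 76.2 mi
The longest leg is Delta–Echo at 121.6 mi.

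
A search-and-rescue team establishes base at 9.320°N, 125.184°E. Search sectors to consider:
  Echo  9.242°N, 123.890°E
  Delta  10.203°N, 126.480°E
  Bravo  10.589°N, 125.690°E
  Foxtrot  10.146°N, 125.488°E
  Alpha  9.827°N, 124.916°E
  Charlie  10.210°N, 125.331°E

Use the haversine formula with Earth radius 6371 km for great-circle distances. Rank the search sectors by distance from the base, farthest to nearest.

Delta, Bravo, Echo, Charlie, Foxtrot, Alpha

Computing each great-circle distance from 9.320°N, 125.184°E:
Delta 10.203°N, 126.480°E: 172.7 km
Bravo 10.589°N, 125.690°E: 151.6 km
Echo 9.242°N, 123.890°E: 142.3 km
Charlie 10.210°N, 125.331°E: 100.3 km
Foxtrot 10.146°N, 125.488°E: 97.7 km
Alpha 9.827°N, 124.916°E: 63.6 km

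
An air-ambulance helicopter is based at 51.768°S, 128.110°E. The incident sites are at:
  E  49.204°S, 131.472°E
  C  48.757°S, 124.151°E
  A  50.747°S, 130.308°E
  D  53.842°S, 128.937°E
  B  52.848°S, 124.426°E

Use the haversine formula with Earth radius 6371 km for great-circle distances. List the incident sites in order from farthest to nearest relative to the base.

C, E, B, D, A

Computing each great-circle distance from 51.768°S, 128.110°E:
C 48.757°S, 124.151°E: 437.2 km
E 49.204°S, 131.472°E: 371.2 km
B 52.848°S, 124.426°E: 277.7 km
D 53.842°S, 128.937°E: 237.2 km
A 50.747°S, 130.308°E: 190.5 km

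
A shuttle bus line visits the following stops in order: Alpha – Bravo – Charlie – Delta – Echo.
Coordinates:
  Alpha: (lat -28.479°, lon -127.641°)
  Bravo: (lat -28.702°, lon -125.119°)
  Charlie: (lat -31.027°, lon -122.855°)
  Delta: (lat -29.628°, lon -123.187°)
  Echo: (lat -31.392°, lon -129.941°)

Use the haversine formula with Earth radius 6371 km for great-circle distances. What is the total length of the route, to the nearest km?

1421 km

Leg distances:
Alpha→Bravo: 247.5 km  (cumulative 247.5 km)
Bravo→Charlie: 338.4 km  (cumulative 585.8 km)
Charlie→Delta: 158.8 km  (cumulative 744.6 km)
Delta→Echo: 676.0 km  (cumulative 1420.6 km)
Total route length ≈ 1421 km.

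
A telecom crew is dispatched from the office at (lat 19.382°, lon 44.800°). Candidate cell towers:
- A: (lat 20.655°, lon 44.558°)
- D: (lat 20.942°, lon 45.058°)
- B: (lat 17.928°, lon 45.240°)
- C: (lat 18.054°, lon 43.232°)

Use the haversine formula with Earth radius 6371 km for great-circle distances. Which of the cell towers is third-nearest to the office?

Distance to each, sorted:
A: 143.8 km
B: 168.2 km
D: 175.5 km
C: 221.5 km
The third-nearest is D at 175.5 km.

D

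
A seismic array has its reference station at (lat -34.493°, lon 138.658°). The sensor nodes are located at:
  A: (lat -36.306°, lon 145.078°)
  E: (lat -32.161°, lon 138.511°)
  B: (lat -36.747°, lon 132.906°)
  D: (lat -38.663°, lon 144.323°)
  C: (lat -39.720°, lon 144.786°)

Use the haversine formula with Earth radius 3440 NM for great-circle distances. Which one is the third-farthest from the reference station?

A

Distances from the reference station ((lat -34.493°, lon 138.658°)):
C: 429.4 NM
D: 370.4 NM
A: 332.4 NM
B: 311.6 NM
E: 140.2 NM
The third-farthest is A at 332.4 NM.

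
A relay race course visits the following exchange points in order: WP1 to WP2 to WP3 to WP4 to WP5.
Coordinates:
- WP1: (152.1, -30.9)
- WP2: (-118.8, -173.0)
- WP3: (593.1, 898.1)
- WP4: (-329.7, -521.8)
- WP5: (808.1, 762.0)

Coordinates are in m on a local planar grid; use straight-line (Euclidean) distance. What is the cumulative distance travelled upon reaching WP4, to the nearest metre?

3285 m

Leg distances:
WP1→WP2: 305.9 m  (cumulative 305.9 m)
WP2→WP3: 1286.1 m  (cumulative 1592.0 m)
WP3→WP4: 1693.4 m  (cumulative 3285.4 m)
Cumulative distance at WP4 ≈ 3285 m.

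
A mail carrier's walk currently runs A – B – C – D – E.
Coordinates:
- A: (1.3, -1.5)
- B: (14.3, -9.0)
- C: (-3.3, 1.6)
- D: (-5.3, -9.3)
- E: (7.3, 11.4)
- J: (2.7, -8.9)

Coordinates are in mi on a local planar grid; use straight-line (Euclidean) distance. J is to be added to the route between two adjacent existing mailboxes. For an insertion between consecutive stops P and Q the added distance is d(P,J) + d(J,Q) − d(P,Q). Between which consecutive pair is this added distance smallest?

Added distance for inserting J between each consecutive pair:
A–B: 4.1 mi
B–C: 3.1 mi
C–D: 9.0 mi
D–E: 4.6 mi
Smallest added distance is 3.1 mi, inserting between B and C.

between B and C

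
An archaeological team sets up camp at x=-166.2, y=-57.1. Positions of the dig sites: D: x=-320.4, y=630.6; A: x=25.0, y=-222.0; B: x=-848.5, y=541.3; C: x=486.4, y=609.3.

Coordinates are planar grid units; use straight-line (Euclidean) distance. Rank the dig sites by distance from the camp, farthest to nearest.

Computing each straight-line distance from x=-166.2, y=-57.1:
C x=486.4, y=609.3: 932.7
B x=-848.5, y=541.3: 907.5
D x=-320.4, y=630.6: 704.8
A x=25.0, y=-222.0: 252.5

C, B, D, A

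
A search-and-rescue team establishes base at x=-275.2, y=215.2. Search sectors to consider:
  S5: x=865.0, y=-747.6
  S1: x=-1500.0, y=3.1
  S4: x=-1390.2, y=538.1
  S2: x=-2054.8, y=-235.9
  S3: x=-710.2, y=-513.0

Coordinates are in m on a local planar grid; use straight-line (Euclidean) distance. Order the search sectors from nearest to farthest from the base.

Distance from the base at x=-275.2, y=215.2 to each:
S3 x=-710.2, y=-513.0: 848.2 m
S4 x=-1390.2, y=538.1: 1160.8 m
S1 x=-1500.0, y=3.1: 1243.0 m
S5 x=865.0, y=-747.6: 1492.3 m
S2 x=-2054.8, y=-235.9: 1835.9 m

S3, S4, S1, S5, S2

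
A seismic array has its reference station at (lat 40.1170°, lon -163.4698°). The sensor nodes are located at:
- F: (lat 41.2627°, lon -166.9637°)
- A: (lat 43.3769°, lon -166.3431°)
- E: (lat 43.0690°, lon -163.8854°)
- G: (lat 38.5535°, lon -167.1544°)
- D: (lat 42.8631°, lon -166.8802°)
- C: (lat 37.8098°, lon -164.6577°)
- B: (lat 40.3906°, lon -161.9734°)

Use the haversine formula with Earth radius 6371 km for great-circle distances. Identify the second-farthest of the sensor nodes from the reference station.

D

Distance to each, sorted:
A: 433.8 km
D: 417.0 km
G: 361.4 km
E: 330.1 km
F: 320.9 km
C: 276.3 km
B: 130.6 km
The second-farthest is D at 417.0 km.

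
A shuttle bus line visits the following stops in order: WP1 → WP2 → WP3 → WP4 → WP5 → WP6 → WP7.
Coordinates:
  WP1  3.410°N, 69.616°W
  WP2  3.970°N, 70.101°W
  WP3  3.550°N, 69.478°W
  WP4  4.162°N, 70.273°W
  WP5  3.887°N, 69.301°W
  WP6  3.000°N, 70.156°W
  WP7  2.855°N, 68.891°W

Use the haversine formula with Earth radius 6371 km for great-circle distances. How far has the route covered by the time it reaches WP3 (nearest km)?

166 km

Leg distances:
WP1→WP2: 82.3 km  (cumulative 82.3 km)
WP2→WP3: 83.4 km  (cumulative 165.7 km)
Cumulative distance at WP3 ≈ 166 km.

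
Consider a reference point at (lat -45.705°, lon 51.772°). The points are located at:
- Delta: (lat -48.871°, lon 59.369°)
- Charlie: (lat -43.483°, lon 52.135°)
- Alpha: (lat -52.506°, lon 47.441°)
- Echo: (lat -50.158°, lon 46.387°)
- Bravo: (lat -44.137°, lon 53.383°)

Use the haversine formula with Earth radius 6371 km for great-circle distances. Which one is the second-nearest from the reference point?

Distances from the reference point ((lat -45.705°, lon 51.772°)):
Bravo: 215.6 km
Charlie: 248.7 km
Echo: 636.9 km
Delta: 672.0 km
Alpha: 819.0 km
The second-nearest is Charlie at 248.7 km.

Charlie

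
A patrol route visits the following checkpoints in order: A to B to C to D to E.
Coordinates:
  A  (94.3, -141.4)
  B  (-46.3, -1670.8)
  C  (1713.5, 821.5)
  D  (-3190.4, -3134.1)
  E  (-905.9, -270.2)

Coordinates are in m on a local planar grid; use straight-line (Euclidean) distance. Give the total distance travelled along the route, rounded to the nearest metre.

14551 m

Leg distances:
A→B: 1535.8 m  (cumulative 1535.8 m)
B→C: 3051.0 m  (cumulative 4586.8 m)
C→D: 6300.4 m  (cumulative 10887.2 m)
D→E: 3663.4 m  (cumulative 14550.7 m)
Total route length ≈ 14551 m.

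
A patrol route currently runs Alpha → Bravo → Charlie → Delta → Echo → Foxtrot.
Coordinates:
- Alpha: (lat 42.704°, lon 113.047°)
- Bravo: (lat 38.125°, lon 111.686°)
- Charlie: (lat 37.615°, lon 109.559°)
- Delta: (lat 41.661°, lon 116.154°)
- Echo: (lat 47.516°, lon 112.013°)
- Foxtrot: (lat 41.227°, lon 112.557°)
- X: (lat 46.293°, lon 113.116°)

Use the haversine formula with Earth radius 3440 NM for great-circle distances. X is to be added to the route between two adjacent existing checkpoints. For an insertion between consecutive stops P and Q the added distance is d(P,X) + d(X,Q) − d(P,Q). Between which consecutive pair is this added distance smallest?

between Delta and Echo

Added distance for inserting X between each consecutive pair:
Alpha–Bravo: 428.1 NM
Bravo–Charlie: 933.7 NM
Charlie–Delta: 462.3 NM
Delta–Echo: 0.2 NM
Echo–Foxtrot: 13.1 NM
Smallest added distance is 0.2 NM, inserting between Delta and Echo.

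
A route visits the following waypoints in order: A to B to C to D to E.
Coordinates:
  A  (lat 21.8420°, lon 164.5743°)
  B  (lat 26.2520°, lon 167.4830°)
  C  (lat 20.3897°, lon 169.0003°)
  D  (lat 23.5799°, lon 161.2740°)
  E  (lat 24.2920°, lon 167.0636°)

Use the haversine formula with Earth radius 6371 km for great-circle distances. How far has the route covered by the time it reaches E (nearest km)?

2708 km

Leg distances:
A→B: 572.4 km  (cumulative 572.4 km)
B→C: 670.0 km  (cumulative 1242.4 km)
C→D: 871.8 km  (cumulative 2114.2 km)
D→E: 593.7 km  (cumulative 2707.9 km)
Cumulative distance at E ≈ 2708 km.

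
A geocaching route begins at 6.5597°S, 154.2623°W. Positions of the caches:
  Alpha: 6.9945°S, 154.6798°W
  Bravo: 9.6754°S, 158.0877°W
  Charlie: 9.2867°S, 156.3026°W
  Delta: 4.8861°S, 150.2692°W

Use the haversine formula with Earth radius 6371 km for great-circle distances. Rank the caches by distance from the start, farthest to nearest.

Distances from the start:
Bravo 9.6754°S, 158.0877°W: 545.3 km
Delta 4.8861°S, 150.2692°W: 479.4 km
Charlie 9.2867°S, 156.3026°W: 377.4 km
Alpha 6.9945°S, 154.6798°W: 66.8 km

Bravo, Delta, Charlie, Alpha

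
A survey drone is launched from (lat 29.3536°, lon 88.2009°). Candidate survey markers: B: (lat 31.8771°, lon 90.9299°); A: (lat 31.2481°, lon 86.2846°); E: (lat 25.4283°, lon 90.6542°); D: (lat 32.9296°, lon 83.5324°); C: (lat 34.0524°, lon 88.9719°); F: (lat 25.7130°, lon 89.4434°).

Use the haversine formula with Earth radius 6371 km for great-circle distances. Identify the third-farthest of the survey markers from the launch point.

E

Distance to each, sorted:
D: 596.1 km
C: 527.5 km
E: 499.1 km
F: 422.9 km
B: 383.3 km
A: 279.7 km
The third-farthest is E at 499.1 km.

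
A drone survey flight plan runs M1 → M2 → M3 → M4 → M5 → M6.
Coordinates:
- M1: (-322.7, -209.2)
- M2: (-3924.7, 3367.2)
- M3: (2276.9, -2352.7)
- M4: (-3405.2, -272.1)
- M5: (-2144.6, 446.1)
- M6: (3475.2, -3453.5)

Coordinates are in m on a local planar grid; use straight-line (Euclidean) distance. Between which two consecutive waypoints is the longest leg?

M2–M3

Leg distances:
M1→M2: 5075.9 m
M2→M3: 8436.7 m
M3→M4: 6051.0 m
M4→M5: 1450.8 m
M5→M6: 6840.3 m
The longest leg is M2–M3 at 8436.7 m.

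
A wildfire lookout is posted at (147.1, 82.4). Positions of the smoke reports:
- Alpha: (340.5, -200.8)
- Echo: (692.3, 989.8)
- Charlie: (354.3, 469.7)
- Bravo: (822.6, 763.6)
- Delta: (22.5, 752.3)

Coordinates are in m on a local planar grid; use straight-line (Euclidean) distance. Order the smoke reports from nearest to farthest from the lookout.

Distance from the lookout at (147.1, 82.4) to each:
Alpha (340.5, -200.8): 342.9 m
Charlie (354.3, 469.7): 439.2 m
Delta (22.5, 752.3): 681.4 m
Bravo (822.6, 763.6): 959.3 m
Echo (692.3, 989.8): 1058.6 m

Alpha, Charlie, Delta, Bravo, Echo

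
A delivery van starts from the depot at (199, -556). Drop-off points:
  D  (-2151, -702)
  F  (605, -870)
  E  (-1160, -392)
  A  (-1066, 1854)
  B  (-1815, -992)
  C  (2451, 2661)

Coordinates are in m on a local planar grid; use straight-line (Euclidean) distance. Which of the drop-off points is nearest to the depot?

F

Distance to each, sorted:
F: 513.3 m
E: 1368.9 m
B: 2060.7 m
D: 2354.5 m
A: 2721.8 m
C: 3926.9 m
The nearest is F at 513.3 m.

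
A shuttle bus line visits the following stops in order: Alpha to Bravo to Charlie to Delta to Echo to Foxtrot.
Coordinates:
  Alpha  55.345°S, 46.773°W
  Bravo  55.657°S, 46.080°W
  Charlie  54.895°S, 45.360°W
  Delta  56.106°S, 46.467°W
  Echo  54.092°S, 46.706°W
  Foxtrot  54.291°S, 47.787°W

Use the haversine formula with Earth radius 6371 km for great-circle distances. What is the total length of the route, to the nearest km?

Leg distances:
Alpha→Bravo: 55.8 km  (cumulative 55.8 km)
Bravo→Charlie: 96.2 km  (cumulative 152.0 km)
Charlie→Delta: 151.6 km  (cumulative 303.6 km)
Delta→Echo: 224.5 km  (cumulative 528.1 km)
Echo→Foxtrot: 73.7 km  (cumulative 601.8 km)
Total route length ≈ 602 km.

602 km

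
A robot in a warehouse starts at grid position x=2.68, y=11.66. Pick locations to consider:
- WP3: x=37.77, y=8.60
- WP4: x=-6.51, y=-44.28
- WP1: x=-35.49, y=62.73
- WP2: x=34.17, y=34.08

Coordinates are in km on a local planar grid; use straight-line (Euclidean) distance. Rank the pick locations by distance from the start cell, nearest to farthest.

WP3, WP2, WP4, WP1

Distances from the start cell:
WP3 x=37.77, y=8.60: 35.2 km
WP2 x=34.17, y=34.08: 38.7 km
WP4 x=-6.51, y=-44.28: 56.7 km
WP1 x=-35.49, y=62.73: 63.8 km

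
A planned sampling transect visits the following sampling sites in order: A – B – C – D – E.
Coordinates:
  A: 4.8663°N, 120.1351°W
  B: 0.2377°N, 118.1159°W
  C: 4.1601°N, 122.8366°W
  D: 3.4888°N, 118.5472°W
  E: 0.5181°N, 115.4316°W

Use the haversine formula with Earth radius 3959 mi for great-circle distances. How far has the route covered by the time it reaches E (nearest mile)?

Leg distances:
A→B: 348.9 mi  (cumulative 348.9 mi)
B→C: 423.9 mi  (cumulative 772.7 mi)
C→D: 299.3 mi  (cumulative 1072.1 mi)
D→E: 297.3 mi  (cumulative 1369.4 mi)
Cumulative distance at E ≈ 1369 mi.

1369 mi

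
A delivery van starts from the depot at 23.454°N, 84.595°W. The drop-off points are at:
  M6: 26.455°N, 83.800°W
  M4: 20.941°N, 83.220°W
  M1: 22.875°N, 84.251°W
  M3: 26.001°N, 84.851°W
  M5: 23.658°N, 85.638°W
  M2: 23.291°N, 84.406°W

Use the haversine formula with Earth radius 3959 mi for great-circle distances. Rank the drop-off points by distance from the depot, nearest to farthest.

Distances from the depot:
M2 23.291°N, 84.406°W: 16.4 mi
M1 22.875°N, 84.251°W: 45.6 mi
M5 23.658°N, 85.638°W: 67.6 mi
M3 26.001°N, 84.851°W: 176.7 mi
M4 20.941°N, 83.220°W: 194.6 mi
M6 26.455°N, 83.800°W: 213.3 mi

M2, M1, M5, M3, M4, M6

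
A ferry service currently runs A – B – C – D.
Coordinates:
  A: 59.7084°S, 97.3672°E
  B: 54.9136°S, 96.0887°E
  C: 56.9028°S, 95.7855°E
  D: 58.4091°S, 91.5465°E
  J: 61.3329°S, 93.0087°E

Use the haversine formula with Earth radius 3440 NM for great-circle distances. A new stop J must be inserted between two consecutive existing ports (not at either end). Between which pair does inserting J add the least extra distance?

Added distance for inserting J between each consecutive pair:
A–B: 268.1 NM
B–C: 557.0 NM
C–D: 296.9 NM
Smallest added distance is 268.1 NM, inserting between A and B.

between A and B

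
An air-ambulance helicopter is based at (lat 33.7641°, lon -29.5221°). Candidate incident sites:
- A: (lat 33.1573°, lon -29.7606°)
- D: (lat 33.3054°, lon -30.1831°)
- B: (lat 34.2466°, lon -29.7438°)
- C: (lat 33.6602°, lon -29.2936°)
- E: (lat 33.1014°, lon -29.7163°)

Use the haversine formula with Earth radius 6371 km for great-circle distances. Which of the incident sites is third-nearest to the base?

A

Distances from the base ((lat 33.7641°, lon -29.5221°)):
C: 24.1 km
B: 57.4 km
A: 71.0 km
E: 75.9 km
D: 79.7 km
The third-nearest is A at 71.0 km.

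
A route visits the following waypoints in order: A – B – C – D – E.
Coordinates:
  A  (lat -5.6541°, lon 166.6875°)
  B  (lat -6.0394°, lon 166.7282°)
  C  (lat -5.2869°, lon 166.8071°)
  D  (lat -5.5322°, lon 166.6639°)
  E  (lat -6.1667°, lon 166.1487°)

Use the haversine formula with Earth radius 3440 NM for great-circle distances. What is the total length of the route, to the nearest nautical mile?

135 NM

Leg distances:
A→B: 23.3 NM  (cumulative 23.3 NM)
B→C: 45.4 NM  (cumulative 68.7 NM)
C→D: 17.0 NM  (cumulative 85.7 NM)
D→E: 49.0 NM  (cumulative 134.7 NM)
Total route length ≈ 135 NM.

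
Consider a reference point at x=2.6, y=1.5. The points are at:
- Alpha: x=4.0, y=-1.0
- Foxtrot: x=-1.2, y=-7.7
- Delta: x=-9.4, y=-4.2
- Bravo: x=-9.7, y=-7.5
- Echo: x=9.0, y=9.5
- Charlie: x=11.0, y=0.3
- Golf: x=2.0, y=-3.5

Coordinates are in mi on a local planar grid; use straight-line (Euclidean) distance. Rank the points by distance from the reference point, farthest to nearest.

Distance from the reference point at x=2.6, y=1.5 to each:
Bravo x=-9.7, y=-7.5: 15.2 mi
Delta x=-9.4, y=-4.2: 13.3 mi
Echo x=9.0, y=9.5: 10.2 mi
Foxtrot x=-1.2, y=-7.7: 10.0 mi
Charlie x=11.0, y=0.3: 8.5 mi
Golf x=2.0, y=-3.5: 5.0 mi
Alpha x=4.0, y=-1.0: 2.9 mi

Bravo, Delta, Echo, Foxtrot, Charlie, Golf, Alpha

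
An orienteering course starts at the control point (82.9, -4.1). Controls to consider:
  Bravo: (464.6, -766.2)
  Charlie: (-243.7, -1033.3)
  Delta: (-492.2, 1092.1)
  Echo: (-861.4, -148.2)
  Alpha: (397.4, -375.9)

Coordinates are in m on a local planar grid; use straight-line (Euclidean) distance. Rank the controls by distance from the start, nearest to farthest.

Distances from the start:
Alpha (397.4, -375.9): 487.0 m
Bravo (464.6, -766.2): 852.3 m
Echo (-861.4, -148.2): 955.2 m
Charlie (-243.7, -1033.3): 1079.8 m
Delta (-492.2, 1092.1): 1237.9 m

Alpha, Bravo, Echo, Charlie, Delta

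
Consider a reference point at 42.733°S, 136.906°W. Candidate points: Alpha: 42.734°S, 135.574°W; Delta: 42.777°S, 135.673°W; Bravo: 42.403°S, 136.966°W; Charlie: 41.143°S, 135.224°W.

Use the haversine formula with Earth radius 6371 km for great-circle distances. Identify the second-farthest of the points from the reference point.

Distances from the reference point (42.733°S, 136.906°W):
Charlie: 225.0 km
Alpha: 108.8 km
Delta: 100.8 km
Bravo: 37.0 km
The second-farthest is Alpha at 108.8 km.

Alpha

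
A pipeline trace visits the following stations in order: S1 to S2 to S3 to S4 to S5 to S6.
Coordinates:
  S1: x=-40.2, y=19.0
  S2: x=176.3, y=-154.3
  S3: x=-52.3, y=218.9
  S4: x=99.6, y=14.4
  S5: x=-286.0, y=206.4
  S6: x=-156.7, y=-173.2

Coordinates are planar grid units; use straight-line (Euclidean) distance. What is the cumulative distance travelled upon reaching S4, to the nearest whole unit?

970

Leg distances:
S1→S2: 277.3  (cumulative 277.3)
S2→S3: 437.6  (cumulative 715.0)
S3→S4: 254.7  (cumulative 969.7)
Cumulative distance at S4 ≈ 970.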